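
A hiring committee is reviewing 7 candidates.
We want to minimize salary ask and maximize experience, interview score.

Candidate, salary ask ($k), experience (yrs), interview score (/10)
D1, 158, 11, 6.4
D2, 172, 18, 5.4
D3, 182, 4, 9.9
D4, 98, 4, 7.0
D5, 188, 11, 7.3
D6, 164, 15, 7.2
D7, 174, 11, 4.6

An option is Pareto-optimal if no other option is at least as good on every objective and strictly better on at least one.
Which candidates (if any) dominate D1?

none

D2: worse on salary ask (172 vs 158).
D3: worse on salary ask (182 vs 158).
D4: worse on experience (4 vs 11).
D5: worse on salary ask (188 vs 158).
D6: worse on salary ask (164 vs 158).
D7: worse on salary ask (174 vs 158).
No option dominates D1.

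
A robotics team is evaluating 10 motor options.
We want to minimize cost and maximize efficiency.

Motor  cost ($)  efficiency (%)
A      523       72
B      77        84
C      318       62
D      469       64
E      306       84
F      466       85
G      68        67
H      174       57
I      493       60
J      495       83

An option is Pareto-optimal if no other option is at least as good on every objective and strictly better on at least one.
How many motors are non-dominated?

3

A: dominated by B (cost 77≤523, efficiency 84≥72).
B: not dominated.
C: dominated by B (cost 77≤318, efficiency 84≥62).
D: dominated by B (cost 77≤469, efficiency 84≥64).
E: dominated by B (cost 77≤306, efficiency 84≥84).
F: not dominated (best efficiency).
G: not dominated (best cost).
H: dominated by B (cost 77≤174, efficiency 84≥57).
I: dominated by B (cost 77≤493, efficiency 84≥60).
J: dominated by B (cost 77≤495, efficiency 84≥83).
Pareto-optimal: B, F, G → 3.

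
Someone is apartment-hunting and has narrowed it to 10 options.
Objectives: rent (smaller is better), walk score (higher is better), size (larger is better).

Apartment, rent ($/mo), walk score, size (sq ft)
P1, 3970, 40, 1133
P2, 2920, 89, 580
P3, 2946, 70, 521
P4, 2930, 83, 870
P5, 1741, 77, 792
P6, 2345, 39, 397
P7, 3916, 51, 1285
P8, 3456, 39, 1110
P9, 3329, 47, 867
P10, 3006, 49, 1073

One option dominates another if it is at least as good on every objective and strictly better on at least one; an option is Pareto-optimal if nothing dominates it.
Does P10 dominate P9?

Yes

P10 vs P9: rent 3006≤3329, walk score 49≥47, size 1073≥867 — P10 is at least as good on every objective with at least one strict improvement.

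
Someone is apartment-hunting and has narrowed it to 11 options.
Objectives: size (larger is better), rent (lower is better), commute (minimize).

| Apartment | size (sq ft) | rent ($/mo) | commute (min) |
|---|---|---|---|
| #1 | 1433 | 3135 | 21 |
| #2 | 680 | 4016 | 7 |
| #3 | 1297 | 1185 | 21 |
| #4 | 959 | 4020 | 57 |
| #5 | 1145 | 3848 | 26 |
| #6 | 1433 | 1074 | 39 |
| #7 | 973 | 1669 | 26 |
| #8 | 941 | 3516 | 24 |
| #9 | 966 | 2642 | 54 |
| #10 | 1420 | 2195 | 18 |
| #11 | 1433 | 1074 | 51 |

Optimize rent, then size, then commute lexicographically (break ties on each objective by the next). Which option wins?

#6

First minimize rent: best is 1074, kept {#6, #11}.
Then maximize size: best is 1433, kept {#6, #11}.
Then minimize commute: best is 39, kept {#6}.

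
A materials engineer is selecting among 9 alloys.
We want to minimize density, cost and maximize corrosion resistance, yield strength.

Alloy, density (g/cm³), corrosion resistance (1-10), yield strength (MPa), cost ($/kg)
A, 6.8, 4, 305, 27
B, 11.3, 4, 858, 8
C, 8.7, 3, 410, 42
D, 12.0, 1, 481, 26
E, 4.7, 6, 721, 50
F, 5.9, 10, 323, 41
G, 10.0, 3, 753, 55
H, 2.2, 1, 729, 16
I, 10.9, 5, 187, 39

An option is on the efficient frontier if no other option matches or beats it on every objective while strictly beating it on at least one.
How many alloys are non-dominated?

A: not dominated.
B: not dominated (best yield strength).
C: not dominated.
D: dominated by B (density 11.3≤12.0, corrosion resistance 4≥1, yield strength 858≥481, cost 8≤26).
E: not dominated.
F: not dominated (best corrosion resistance).
G: not dominated.
H: not dominated (best density).
I: not dominated.
Pareto-optimal: A, B, C, E, F, G, H, I → 8.

8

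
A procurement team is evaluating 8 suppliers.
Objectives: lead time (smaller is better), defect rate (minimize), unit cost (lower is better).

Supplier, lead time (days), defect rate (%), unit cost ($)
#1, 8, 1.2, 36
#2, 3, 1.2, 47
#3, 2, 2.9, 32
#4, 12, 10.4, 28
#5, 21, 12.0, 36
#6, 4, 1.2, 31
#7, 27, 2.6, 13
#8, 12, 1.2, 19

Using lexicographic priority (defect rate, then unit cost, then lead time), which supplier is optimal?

First minimize defect rate: best is 1.2, kept {#1, #2, #6, #8}.
Then minimize unit cost: best is 19, kept {#8}.

#8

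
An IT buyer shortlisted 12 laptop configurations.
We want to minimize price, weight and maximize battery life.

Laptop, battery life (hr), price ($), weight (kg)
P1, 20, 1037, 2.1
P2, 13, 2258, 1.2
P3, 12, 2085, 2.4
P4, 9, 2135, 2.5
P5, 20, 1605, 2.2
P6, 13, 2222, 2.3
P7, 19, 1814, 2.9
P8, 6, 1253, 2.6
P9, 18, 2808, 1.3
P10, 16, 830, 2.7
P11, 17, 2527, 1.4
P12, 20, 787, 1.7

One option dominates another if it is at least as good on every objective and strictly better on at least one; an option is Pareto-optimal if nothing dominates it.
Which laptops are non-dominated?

P2, P9, P11, P12

P1: dominated by P12 (battery life 20≥20, price 787≤1037, weight 1.7≤2.1).
P2: not dominated (best weight).
P3: dominated by P1 (battery life 20≥12, price 1037≤2085, weight 2.1≤2.4).
P4: dominated by P1 (battery life 20≥9, price 1037≤2135, weight 2.1≤2.5).
P5: dominated by P1 (battery life 20≥20, price 1037≤1605, weight 2.1≤2.2).
P6: dominated by P1 (battery life 20≥13, price 1037≤2222, weight 2.1≤2.3).
P7: dominated by P1 (battery life 20≥19, price 1037≤1814, weight 2.1≤2.9).
P8: dominated by P1 (battery life 20≥6, price 1037≤1253, weight 2.1≤2.6).
P9: not dominated.
P10: dominated by P12 (battery life 20≥16, price 787≤830, weight 1.7≤2.7).
P11: not dominated.
P12: not dominated (best price).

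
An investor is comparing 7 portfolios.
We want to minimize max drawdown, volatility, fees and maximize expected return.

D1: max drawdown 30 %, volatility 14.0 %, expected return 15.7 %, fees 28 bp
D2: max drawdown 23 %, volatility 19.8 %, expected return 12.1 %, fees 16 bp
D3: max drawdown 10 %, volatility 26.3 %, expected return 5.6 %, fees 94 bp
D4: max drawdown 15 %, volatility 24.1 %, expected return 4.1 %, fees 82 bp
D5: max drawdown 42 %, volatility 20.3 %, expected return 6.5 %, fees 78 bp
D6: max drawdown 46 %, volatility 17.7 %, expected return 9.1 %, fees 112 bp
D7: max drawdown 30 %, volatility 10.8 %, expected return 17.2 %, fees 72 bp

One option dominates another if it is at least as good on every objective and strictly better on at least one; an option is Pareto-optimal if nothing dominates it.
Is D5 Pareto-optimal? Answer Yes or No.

D1 vs D5: max drawdown 30≤42, volatility 14.0≤20.3, expected return 15.7≥6.5, fees 28≤78 — D1 is at least as good on every objective and strictly better on at least one, so D1 dominates D5.

No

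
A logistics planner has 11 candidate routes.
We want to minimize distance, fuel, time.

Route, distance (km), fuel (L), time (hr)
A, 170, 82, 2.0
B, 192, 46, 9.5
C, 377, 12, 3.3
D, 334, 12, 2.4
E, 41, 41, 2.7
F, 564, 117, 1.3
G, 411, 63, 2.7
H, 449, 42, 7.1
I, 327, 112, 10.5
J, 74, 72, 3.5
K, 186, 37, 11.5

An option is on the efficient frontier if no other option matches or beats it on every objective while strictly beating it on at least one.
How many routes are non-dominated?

5

A: not dominated.
B: dominated by E (distance 41≤192, fuel 41≤46, time 2.7≤9.5).
C: dominated by D (distance 334≤377, fuel 12≤12, time 2.4≤3.3).
D: not dominated.
E: not dominated (best distance).
F: not dominated (best time).
G: dominated by D (distance 334≤411, fuel 12≤63, time 2.4≤2.7).
H: dominated by C (distance 377≤449, fuel 12≤42, time 3.3≤7.1).
I: dominated by A (distance 170≤327, fuel 82≤112, time 2.0≤10.5).
J: dominated by E (distance 41≤74, fuel 41≤72, time 2.7≤3.5).
K: not dominated.
Pareto-optimal: A, D, E, F, K → 5.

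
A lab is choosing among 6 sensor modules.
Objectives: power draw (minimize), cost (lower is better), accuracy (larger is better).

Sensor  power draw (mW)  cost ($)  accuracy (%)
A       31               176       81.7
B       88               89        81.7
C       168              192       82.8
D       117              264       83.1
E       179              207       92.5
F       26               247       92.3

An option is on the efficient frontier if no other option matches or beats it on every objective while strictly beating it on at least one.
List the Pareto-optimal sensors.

A: not dominated.
B: not dominated (best cost).
C: not dominated.
D: dominated by F (power draw 26≤117, cost 247≤264, accuracy 92.3≥83.1).
E: not dominated (best accuracy).
F: not dominated (best power draw).

A, B, C, E, F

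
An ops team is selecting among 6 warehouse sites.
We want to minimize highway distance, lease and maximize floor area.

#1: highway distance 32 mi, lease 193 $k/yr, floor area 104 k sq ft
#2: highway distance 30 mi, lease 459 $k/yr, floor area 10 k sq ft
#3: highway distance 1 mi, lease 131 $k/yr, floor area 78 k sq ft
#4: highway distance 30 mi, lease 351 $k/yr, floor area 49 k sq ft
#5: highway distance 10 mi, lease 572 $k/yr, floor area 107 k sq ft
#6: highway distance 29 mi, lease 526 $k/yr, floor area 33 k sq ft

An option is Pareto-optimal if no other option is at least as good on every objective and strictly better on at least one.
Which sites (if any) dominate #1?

none

#2: worse on lease (459 vs 193).
#3: worse on floor area (78 vs 104).
#4: worse on lease (351 vs 193).
#5: worse on lease (572 vs 193).
#6: worse on lease (526 vs 193).
No option dominates #1.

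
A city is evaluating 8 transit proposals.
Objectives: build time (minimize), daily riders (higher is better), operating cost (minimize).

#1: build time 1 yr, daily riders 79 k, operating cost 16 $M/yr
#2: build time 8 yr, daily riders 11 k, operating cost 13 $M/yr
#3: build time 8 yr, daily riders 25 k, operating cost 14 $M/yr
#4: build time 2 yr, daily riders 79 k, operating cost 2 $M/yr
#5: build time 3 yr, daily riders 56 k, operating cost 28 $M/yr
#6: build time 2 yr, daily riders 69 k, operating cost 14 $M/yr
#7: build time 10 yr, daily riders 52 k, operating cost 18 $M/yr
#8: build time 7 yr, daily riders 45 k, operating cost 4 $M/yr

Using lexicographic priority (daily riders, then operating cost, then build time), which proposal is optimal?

#4

First maximize daily riders: best is 79, kept {#1, #4}.
Then minimize operating cost: best is 2, kept {#4}.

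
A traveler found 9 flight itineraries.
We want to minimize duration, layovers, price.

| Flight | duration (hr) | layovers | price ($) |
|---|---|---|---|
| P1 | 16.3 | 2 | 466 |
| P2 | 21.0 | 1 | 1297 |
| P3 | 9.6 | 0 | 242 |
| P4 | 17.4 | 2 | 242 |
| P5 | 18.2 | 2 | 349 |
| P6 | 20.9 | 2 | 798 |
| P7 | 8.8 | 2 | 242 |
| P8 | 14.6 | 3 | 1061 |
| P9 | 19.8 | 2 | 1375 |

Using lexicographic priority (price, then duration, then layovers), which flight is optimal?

First minimize price: best is 242, kept {P3, P4, P7}.
Then minimize duration: best is 8.8, kept {P7}.

P7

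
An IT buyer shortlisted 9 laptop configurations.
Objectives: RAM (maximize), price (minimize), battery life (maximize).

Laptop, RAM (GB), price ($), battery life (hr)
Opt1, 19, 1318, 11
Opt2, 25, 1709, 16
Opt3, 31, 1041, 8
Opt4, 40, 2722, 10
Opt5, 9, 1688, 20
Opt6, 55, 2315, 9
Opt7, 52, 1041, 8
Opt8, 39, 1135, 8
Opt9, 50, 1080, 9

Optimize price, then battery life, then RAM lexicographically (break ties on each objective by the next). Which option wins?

First minimize price: best is 1041, kept {Opt3, Opt7}.
Then maximize battery life: best is 8, kept {Opt3, Opt7}.
Then maximize RAM: best is 52, kept {Opt7}.

Opt7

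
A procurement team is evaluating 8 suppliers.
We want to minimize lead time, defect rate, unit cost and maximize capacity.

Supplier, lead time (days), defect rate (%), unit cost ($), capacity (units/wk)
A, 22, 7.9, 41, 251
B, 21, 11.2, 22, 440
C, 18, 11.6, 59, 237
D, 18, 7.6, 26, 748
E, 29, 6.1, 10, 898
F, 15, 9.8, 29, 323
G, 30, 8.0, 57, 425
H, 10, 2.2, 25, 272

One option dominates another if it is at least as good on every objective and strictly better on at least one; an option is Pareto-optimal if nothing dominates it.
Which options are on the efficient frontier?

A: dominated by D (lead time 18≤22, defect rate 7.6≤7.9, unit cost 26≤41, capacity 748≥251).
B: not dominated.
C: dominated by D (lead time 18≤18, defect rate 7.6≤11.6, unit cost 26≤59, capacity 748≥237).
D: not dominated.
E: not dominated (best unit cost).
F: not dominated.
G: dominated by D (lead time 18≤30, defect rate 7.6≤8.0, unit cost 26≤57, capacity 748≥425).
H: not dominated (best lead time).

B, D, E, F, H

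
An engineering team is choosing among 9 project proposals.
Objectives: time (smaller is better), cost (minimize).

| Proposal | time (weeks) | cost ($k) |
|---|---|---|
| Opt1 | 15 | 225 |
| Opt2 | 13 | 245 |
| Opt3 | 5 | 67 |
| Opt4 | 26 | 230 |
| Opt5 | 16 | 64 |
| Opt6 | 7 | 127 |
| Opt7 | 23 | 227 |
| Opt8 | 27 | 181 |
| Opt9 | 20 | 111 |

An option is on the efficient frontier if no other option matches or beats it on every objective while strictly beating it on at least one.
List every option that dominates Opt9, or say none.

Opt3, Opt5

Opt3: time 5≤20, cost 67≤111 — dominates Opt9.
Opt5: time 16≤20, cost 64≤111 — dominates Opt9.
Others (Opt1, Opt2, Opt4, Opt6, Opt7, Opt8) are each worse than Opt9 on at least one objective.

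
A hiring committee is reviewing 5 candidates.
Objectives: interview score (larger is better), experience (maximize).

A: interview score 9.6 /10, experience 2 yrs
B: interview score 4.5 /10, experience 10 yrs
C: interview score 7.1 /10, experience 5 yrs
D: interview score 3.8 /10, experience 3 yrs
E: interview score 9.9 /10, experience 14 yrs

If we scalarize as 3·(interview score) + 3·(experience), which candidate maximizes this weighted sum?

A: 3·9.6 + 3·2 = 34.8
B: 3·4.5 + 3·10 = 43.5
C: 3·7.1 + 3·5 = 36.3
D: 3·3.8 + 3·3 = 20.4
E: 3·9.9 + 3·14 = 71.7
Highest: E at 71.7.

E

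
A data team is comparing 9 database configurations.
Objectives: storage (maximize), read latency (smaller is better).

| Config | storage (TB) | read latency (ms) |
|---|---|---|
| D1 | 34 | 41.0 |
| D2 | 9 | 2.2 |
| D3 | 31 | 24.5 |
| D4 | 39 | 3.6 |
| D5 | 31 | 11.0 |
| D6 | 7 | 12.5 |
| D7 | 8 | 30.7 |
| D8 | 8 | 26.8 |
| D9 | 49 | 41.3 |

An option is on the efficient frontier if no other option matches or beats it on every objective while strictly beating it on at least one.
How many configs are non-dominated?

D1: dominated by D4 (storage 39≥34, read latency 3.6≤41.0).
D2: not dominated (best read latency).
D3: dominated by D4 (storage 39≥31, read latency 3.6≤24.5).
D4: not dominated.
D5: dominated by D4 (storage 39≥31, read latency 3.6≤11.0).
D6: dominated by D2 (storage 9≥7, read latency 2.2≤12.5).
D7: dominated by D2 (storage 9≥8, read latency 2.2≤30.7).
D8: dominated by D2 (storage 9≥8, read latency 2.2≤26.8).
D9: not dominated (best storage).
Pareto-optimal: D2, D4, D9 → 3.

3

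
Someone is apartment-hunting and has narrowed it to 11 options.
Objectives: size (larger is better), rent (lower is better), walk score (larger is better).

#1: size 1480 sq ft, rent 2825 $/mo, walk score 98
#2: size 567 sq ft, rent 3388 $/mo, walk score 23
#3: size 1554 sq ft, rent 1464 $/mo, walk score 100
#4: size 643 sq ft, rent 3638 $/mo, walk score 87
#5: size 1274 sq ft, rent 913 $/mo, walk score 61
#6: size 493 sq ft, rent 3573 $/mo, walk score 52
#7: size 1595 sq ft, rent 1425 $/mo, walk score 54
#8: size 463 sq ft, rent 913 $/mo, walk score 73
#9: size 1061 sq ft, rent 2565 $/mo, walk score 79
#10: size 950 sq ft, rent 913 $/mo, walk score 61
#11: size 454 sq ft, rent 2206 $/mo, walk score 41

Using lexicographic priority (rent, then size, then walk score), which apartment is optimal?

#5

First minimize rent: best is 913, kept {#5, #8, #10}.
Then maximize size: best is 1274, kept {#5}.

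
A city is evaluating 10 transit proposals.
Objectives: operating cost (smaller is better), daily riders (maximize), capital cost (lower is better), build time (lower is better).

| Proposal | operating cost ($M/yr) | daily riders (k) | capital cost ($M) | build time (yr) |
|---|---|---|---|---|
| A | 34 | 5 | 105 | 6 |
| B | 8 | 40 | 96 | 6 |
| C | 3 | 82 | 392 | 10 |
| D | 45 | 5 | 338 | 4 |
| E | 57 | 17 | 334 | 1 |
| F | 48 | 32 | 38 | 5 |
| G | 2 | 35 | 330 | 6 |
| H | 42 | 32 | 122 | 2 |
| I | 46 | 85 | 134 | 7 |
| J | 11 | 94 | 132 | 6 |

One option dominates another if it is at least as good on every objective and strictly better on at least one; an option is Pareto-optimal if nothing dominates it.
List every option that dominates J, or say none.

none

A: worse on operating cost (34 vs 11).
B: worse on daily riders (40 vs 94).
C: worse on daily riders (82 vs 94).
D: worse on operating cost (45 vs 11).
E: worse on operating cost (57 vs 11).
F: worse on operating cost (48 vs 11).
G: worse on daily riders (35 vs 94).
H: worse on operating cost (42 vs 11).
I: worse on operating cost (46 vs 11).
No option dominates J.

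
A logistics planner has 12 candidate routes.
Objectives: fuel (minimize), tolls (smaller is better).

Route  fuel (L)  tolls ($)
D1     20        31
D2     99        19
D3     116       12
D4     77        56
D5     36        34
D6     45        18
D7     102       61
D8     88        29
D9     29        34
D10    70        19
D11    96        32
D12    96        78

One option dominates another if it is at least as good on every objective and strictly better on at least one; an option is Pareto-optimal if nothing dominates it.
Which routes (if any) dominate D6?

none

D1: worse on tolls (31 vs 18).
D2: worse on fuel (99 vs 45).
D3: worse on fuel (116 vs 45).
D4: worse on fuel (77 vs 45).
D5: worse on tolls (34 vs 18).
D7: worse on fuel (102 vs 45).
D8: worse on fuel (88 vs 45).
D9: worse on tolls (34 vs 18).
D10: worse on fuel (70 vs 45).
D11: worse on fuel (96 vs 45).
D12: worse on fuel (96 vs 45).
No option dominates D6.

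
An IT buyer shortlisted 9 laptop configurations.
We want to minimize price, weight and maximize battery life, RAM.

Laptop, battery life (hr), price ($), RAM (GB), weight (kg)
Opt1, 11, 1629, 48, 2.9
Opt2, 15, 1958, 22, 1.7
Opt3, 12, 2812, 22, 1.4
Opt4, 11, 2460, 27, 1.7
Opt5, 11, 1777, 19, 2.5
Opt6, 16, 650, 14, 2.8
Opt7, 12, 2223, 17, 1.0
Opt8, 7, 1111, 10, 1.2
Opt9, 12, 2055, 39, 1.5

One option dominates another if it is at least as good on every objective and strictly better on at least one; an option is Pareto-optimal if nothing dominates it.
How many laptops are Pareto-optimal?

Opt1: not dominated (best RAM).
Opt2: not dominated.
Opt3: not dominated.
Opt4: dominated by Opt9 (battery life 12≥11, price 2055≤2460, RAM 39≥27, weight 1.5≤1.7).
Opt5: not dominated.
Opt6: not dominated (best battery life).
Opt7: not dominated (best weight).
Opt8: not dominated.
Opt9: not dominated.
Pareto-optimal: Opt1, Opt2, Opt3, Opt5, Opt6, Opt7, Opt8, Opt9 → 8.

8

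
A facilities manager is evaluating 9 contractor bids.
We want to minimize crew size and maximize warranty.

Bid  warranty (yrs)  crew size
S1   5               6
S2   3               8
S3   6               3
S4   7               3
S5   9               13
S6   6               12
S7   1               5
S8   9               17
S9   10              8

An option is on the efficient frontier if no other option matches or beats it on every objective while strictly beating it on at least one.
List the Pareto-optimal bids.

S1: dominated by S3 (warranty 6≥5, crew size 3≤6).
S2: dominated by S1 (warranty 5≥3, crew size 6≤8).
S3: dominated by S4 (warranty 7≥6, crew size 3≤3).
S4: not dominated.
S5: dominated by S9 (warranty 10≥9, crew size 8≤13).
S6: dominated by S3 (warranty 6≥6, crew size 3≤12).
S7: dominated by S3 (warranty 6≥1, crew size 3≤5).
S8: dominated by S5 (warranty 9≥9, crew size 13≤17).
S9: not dominated (best warranty).

S4, S9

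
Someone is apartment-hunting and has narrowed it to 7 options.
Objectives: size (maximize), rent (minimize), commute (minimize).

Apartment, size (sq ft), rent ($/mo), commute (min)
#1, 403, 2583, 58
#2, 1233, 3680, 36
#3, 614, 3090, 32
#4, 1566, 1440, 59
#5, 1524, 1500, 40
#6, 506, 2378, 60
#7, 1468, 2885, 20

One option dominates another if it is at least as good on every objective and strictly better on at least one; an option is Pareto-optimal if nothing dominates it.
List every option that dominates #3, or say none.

#7: size 1468≥614, rent 2885≤3090, commute 20≤32 — dominates #3.
Others (#1, #2, #4, #5, #6) are each worse than #3 on at least one objective.

#7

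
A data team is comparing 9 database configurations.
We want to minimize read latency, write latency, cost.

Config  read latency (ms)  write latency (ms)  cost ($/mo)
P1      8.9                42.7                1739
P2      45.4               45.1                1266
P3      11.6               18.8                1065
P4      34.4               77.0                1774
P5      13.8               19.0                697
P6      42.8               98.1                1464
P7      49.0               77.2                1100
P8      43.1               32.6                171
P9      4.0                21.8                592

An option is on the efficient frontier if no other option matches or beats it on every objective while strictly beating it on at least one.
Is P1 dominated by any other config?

Yes

P9 vs P1: read latency 4.0≤8.9, write latency 21.8≤42.7, cost 592≤1739 — P9 is at least as good on every objective and strictly better on at least one, so P9 dominates P1.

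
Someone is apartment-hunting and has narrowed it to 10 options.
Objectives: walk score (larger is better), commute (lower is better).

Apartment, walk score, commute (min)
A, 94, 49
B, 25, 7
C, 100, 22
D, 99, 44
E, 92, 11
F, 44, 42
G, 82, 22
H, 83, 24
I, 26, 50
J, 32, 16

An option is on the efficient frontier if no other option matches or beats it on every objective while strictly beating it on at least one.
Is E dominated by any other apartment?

A: worse on commute (49 vs 11).
B: worse on walk score (25 vs 92).
C: worse on commute (22 vs 11).
D: worse on commute (44 vs 11).
F: worse on walk score (44 vs 92).
G: worse on walk score (82 vs 92).
H: worse on walk score (83 vs 92).
I: worse on walk score (26 vs 92).
J: worse on walk score (32 vs 92).
No option is at least as good as E on every objective and strictly better on one.

No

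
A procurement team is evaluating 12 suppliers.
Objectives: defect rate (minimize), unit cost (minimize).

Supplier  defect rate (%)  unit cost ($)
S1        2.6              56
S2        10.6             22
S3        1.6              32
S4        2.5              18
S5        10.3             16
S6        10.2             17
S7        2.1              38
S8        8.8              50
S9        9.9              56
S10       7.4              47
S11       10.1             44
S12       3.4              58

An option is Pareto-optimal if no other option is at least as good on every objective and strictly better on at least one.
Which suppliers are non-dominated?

S1: dominated by S3 (defect rate 1.6≤2.6, unit cost 32≤56).
S2: dominated by S4 (defect rate 2.5≤10.6, unit cost 18≤22).
S3: not dominated (best defect rate).
S4: not dominated.
S5: not dominated (best unit cost).
S6: not dominated.
S7: dominated by S3 (defect rate 1.6≤2.1, unit cost 32≤38).
S8: dominated by S3 (defect rate 1.6≤8.8, unit cost 32≤50).
S9: dominated by S1 (defect rate 2.6≤9.9, unit cost 56≤56).
S10: dominated by S3 (defect rate 1.6≤7.4, unit cost 32≤47).
S11: dominated by S3 (defect rate 1.6≤10.1, unit cost 32≤44).
S12: dominated by S1 (defect rate 2.6≤3.4, unit cost 56≤58).

S3, S4, S5, S6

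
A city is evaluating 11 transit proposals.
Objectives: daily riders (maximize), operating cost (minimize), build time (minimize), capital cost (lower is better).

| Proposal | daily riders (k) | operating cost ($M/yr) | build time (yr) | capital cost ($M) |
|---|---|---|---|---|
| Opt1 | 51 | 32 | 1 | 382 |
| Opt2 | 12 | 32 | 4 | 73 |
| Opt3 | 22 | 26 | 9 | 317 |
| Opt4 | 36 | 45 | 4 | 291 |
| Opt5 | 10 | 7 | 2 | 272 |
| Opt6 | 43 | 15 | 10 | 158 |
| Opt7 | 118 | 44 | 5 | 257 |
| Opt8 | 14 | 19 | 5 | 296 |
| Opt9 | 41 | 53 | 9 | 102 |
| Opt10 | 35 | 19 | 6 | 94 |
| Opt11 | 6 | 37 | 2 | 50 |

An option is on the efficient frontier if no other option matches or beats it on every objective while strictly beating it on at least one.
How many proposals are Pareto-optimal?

10

Opt1: not dominated (best build time).
Opt2: not dominated.
Opt3: dominated by Opt10 (daily riders 35≥22, operating cost 19≤26, build time 6≤9, capital cost 94≤317).
Opt4: not dominated.
Opt5: not dominated (best operating cost).
Opt6: not dominated.
Opt7: not dominated (best daily riders).
Opt8: not dominated.
Opt9: not dominated.
Opt10: not dominated.
Opt11: not dominated (best capital cost).
Pareto-optimal: Opt1, Opt2, Opt4, Opt5, Opt6, Opt7, Opt8, Opt9, Opt10, Opt11 → 10.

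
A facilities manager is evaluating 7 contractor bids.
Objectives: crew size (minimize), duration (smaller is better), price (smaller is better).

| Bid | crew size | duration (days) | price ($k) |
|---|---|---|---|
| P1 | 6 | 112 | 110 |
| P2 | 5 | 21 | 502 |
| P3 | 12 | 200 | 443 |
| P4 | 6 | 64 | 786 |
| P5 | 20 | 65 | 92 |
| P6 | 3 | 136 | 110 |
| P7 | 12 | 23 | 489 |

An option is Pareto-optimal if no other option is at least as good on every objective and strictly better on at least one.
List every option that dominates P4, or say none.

P2: crew size 5≤6, duration 21≤64, price 502≤786 — dominates P4.
Others (P1, P3, P5, P6, P7) are each worse than P4 on at least one objective.

P2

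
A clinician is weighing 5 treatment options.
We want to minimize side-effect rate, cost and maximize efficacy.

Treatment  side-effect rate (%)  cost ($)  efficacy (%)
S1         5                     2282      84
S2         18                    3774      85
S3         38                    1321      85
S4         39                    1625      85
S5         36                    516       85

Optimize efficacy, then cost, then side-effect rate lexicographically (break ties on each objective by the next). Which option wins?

S5

First maximize efficacy: best is 85, kept {S2, S3, S4, S5}.
Then minimize cost: best is 516, kept {S5}.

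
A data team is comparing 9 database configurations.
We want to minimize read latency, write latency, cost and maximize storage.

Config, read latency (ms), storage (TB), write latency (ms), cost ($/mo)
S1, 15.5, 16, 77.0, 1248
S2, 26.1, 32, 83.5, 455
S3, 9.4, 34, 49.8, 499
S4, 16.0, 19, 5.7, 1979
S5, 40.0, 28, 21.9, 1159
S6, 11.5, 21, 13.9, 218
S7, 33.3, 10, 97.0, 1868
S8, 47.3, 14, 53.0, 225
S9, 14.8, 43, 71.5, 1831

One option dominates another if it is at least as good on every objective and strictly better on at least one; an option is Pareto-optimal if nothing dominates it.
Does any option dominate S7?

Yes

S1 vs S7: read latency 15.5≤33.3, storage 16≥10, write latency 77.0≤97.0, cost 1248≤1868 — S1 is at least as good on every objective and strictly better on at least one, so S1 dominates S7.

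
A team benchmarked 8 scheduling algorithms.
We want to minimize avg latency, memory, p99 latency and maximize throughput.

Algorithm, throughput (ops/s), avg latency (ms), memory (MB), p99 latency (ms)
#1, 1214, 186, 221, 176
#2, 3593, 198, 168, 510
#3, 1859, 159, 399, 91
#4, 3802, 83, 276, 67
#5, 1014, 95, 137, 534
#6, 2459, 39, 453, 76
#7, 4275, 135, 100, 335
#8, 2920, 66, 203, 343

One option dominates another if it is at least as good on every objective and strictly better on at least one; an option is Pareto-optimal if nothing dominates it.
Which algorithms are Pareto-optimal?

#1, #4, #5, #6, #7, #8

#1: not dominated.
#2: dominated by #7 (throughput 4275≥3593, avg latency 135≤198, memory 100≤168, p99 latency 335≤510).
#3: dominated by #4 (throughput 3802≥1859, avg latency 83≤159, memory 276≤399, p99 latency 67≤91).
#4: not dominated (best p99 latency).
#5: not dominated.
#6: not dominated (best avg latency).
#7: not dominated (best throughput).
#8: not dominated.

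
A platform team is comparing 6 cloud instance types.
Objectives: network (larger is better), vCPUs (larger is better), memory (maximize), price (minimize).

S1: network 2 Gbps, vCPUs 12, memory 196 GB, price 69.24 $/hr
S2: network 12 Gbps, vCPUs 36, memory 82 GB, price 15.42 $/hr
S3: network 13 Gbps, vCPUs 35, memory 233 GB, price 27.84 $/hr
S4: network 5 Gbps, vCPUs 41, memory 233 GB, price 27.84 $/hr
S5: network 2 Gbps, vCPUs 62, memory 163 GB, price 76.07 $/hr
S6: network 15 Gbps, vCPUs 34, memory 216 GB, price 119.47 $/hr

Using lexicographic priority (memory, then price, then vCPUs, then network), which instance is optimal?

S4

First maximize memory: best is 233, kept {S3, S4}.
Then minimize price: best is 27.84, kept {S3, S4}.
Then maximize vCPUs: best is 41, kept {S4}.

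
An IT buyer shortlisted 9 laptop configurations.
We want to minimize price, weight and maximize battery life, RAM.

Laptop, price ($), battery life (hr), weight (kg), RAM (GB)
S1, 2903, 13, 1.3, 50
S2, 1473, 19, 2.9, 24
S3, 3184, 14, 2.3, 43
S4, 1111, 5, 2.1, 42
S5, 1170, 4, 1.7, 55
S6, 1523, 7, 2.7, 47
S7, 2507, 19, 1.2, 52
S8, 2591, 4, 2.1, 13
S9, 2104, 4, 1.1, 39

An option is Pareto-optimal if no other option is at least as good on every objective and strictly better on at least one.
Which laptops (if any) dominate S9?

none

S1: worse on price (2903 vs 2104).
S2: worse on weight (2.9 vs 1.1).
S3: worse on price (3184 vs 2104).
S4: worse on weight (2.1 vs 1.1).
S5: worse on weight (1.7 vs 1.1).
S6: worse on weight (2.7 vs 1.1).
S7: worse on price (2507 vs 2104).
S8: worse on price (2591 vs 2104).
No option dominates S9.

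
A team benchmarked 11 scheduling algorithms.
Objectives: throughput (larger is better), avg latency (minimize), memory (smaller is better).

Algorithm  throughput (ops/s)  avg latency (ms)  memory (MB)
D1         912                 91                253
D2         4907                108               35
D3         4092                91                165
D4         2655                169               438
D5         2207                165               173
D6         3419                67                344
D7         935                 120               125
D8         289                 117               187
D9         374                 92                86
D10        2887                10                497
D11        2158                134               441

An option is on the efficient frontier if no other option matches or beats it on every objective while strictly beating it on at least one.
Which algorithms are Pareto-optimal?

D1: dominated by D3 (throughput 4092≥912, avg latency 91≤91, memory 165≤253).
D2: not dominated (best throughput).
D3: not dominated.
D4: dominated by D2 (throughput 4907≥2655, avg latency 108≤169, memory 35≤438).
D5: dominated by D2 (throughput 4907≥2207, avg latency 108≤165, memory 35≤173).
D6: not dominated.
D7: dominated by D2 (throughput 4907≥935, avg latency 108≤120, memory 35≤125).
D8: dominated by D2 (throughput 4907≥289, avg latency 108≤117, memory 35≤187).
D9: not dominated.
D10: not dominated (best avg latency).
D11: dominated by D2 (throughput 4907≥2158, avg latency 108≤134, memory 35≤441).

D2, D3, D6, D9, D10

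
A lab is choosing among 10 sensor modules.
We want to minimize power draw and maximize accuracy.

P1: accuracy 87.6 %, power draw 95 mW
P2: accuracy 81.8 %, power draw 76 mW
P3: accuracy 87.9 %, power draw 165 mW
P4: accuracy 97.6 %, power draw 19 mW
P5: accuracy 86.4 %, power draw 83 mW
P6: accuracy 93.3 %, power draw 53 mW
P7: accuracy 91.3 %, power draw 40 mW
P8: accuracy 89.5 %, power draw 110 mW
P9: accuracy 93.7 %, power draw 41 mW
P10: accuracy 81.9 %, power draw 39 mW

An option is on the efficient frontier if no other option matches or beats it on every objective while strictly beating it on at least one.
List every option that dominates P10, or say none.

P4: accuracy 97.6≥81.9, power draw 19≤39 — dominates P10.
Others (P1, P2, P3, P5, P6, P7, P8, P9) are each worse than P10 on at least one objective.

P4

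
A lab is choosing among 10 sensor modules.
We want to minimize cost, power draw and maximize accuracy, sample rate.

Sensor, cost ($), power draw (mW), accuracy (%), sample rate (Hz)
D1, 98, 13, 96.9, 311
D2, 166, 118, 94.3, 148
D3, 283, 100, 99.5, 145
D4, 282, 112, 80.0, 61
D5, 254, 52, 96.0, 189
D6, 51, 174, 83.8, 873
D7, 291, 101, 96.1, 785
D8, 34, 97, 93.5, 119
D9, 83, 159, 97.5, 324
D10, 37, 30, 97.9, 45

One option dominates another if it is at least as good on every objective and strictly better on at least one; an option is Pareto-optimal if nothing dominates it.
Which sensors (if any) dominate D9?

none

D1: worse on cost (98 vs 83).
D2: worse on cost (166 vs 83).
D3: worse on cost (283 vs 83).
D4: worse on cost (282 vs 83).
D5: worse on cost (254 vs 83).
D6: worse on power draw (174 vs 159).
D7: worse on cost (291 vs 83).
D8: worse on accuracy (93.5 vs 97.5).
D10: worse on sample rate (45 vs 324).
No option dominates D9.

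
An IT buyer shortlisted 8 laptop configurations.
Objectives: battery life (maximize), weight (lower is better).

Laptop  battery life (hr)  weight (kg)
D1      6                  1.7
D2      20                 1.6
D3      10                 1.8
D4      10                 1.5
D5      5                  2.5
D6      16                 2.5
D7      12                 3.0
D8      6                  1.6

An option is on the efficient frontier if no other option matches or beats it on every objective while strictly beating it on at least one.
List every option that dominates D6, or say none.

D2: battery life 20≥16, weight 1.6≤2.5 — dominates D6.
Others (D1, D3, D4, D5, D7, D8) are each worse than D6 on at least one objective.

D2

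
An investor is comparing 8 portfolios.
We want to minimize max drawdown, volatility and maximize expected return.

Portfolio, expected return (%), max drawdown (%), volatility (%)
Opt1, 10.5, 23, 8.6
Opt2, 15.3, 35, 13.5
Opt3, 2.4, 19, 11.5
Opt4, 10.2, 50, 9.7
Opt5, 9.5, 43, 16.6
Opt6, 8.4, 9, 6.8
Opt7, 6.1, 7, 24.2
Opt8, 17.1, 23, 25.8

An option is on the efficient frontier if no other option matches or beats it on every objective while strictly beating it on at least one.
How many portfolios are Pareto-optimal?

Opt1: not dominated.
Opt2: not dominated.
Opt3: dominated by Opt6 (expected return 8.4≥2.4, max drawdown 9≤19, volatility 6.8≤11.5).
Opt4: dominated by Opt1 (expected return 10.5≥10.2, max drawdown 23≤50, volatility 8.6≤9.7).
Opt5: dominated by Opt1 (expected return 10.5≥9.5, max drawdown 23≤43, volatility 8.6≤16.6).
Opt6: not dominated (best volatility).
Opt7: not dominated (best max drawdown).
Opt8: not dominated (best expected return).
Pareto-optimal: Opt1, Opt2, Opt6, Opt7, Opt8 → 5.

5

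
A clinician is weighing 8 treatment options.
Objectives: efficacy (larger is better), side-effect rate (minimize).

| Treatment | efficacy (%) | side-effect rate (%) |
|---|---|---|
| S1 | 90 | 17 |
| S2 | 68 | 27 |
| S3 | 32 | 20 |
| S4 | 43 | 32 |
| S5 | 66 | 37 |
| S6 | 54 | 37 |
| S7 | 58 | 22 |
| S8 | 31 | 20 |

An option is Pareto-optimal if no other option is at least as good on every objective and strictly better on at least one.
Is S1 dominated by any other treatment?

S2: worse on efficacy (68 vs 90).
S3: worse on efficacy (32 vs 90).
S4: worse on efficacy (43 vs 90).
S5: worse on efficacy (66 vs 90).
S6: worse on efficacy (54 vs 90).
S7: worse on efficacy (58 vs 90).
S8: worse on efficacy (31 vs 90).
No option is at least as good as S1 on every objective and strictly better on one.

No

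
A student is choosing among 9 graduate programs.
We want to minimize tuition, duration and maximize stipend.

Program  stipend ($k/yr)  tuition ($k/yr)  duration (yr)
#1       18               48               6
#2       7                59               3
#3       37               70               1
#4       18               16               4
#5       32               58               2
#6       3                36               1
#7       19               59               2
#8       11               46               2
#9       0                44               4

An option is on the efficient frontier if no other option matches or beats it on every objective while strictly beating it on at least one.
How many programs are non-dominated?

#1: dominated by #4 (stipend 18≥18, tuition 16≤48, duration 4≤6).
#2: dominated by #5 (stipend 32≥7, tuition 58≤59, duration 2≤3).
#3: not dominated (best stipend).
#4: not dominated (best tuition).
#5: not dominated.
#6: not dominated.
#7: dominated by #5 (stipend 32≥19, tuition 58≤59, duration 2≤2).
#8: not dominated.
#9: dominated by #4 (stipend 18≥0, tuition 16≤44, duration 4≤4).
Pareto-optimal: #3, #4, #5, #6, #8 → 5.

5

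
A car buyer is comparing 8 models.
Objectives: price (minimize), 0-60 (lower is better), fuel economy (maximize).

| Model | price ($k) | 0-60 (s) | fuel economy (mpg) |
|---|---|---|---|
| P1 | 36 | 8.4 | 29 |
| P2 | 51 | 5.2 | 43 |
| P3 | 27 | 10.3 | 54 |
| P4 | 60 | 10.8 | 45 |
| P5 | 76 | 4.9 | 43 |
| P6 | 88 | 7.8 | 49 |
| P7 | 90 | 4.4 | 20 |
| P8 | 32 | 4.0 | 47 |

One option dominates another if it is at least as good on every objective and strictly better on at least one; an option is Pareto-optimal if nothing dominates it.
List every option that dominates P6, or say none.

P1: worse on 0-60 (8.4 vs 7.8).
P2: worse on fuel economy (43 vs 49).
P3: worse on 0-60 (10.3 vs 7.8).
P4: worse on 0-60 (10.8 vs 7.8).
P5: worse on fuel economy (43 vs 49).
P7: worse on price (90 vs 88).
P8: worse on fuel economy (47 vs 49).
No option dominates P6.

none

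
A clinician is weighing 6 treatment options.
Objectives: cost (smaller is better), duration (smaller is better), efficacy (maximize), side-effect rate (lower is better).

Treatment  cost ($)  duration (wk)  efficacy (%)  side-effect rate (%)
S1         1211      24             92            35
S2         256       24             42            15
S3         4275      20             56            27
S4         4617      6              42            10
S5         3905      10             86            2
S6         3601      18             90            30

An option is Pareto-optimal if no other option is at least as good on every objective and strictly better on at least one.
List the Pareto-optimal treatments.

S1, S2, S4, S5, S6

S1: not dominated (best efficacy).
S2: not dominated (best cost).
S3: dominated by S5 (cost 3905≤4275, duration 10≤20, efficacy 86≥56, side-effect rate 2≤27).
S4: not dominated (best duration).
S5: not dominated (best side-effect rate).
S6: not dominated.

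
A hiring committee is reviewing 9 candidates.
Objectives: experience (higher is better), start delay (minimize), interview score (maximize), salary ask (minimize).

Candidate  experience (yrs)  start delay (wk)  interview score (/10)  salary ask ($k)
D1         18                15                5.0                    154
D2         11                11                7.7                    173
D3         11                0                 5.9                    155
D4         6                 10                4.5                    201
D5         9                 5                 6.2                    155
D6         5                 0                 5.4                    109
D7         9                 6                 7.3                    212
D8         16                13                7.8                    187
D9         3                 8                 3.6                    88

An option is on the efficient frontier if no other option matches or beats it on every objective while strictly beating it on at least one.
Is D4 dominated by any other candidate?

Yes

D3 vs D4: experience 11≥6, start delay 0≤10, interview score 5.9≥4.5, salary ask 155≤201 — D3 is at least as good on every objective and strictly better on at least one, so D3 dominates D4.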